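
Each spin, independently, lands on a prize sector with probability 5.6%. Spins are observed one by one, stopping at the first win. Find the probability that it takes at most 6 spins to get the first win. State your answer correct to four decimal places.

0.2923

Y = number of spins to the first success; geometric, p = 0.056.
P(Y ≤ 6) = 1 − (1−p)^6 = 1 − 0.707672 = 0.292328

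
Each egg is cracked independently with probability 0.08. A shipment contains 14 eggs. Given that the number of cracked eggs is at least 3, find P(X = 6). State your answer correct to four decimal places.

0.0042

X ~ Binomial(14, 0.08). Want P(X=6 | X≥3) = P(X=6) / P(X≥3).
P(X=6) = C(14,6)·0.08^6·0.92^8 = 0.000404
P(X≥3) = 1 − 0.311193 − 0.378843 − 0.214129 = 0.095835
Ratio = 0.000404 / 0.095835 = 0.004216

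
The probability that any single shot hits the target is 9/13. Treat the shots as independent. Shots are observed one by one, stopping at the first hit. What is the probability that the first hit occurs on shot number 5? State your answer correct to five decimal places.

0.00621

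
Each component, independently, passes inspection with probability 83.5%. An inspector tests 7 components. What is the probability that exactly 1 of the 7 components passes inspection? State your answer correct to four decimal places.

X ~ Binomial(n=7, p=0.835).
P(X=1) = C(7,1) · p^1 · (1−p)^6
= 7 · 0.835 · 2.0179e-05 = 0.000118

0.0001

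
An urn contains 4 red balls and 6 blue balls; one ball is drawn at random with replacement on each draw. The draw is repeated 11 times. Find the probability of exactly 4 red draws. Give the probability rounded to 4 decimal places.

X ~ Binomial(n=11, p=0.40).
P(X=4) = C(11,4) · p^4 · (1−p)^7
= 330 · 0.0256 · 0.027994 = 0.236490

0.2365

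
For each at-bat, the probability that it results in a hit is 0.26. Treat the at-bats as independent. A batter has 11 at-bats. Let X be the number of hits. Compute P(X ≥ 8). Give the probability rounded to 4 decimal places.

X ~ Binomial(11, 0.26); P(X ≥ 8) = Σ C(11,k) p^k (1−p)^(11−k) over k:
  k=8: C(11,8)·0.26^8·0.74^3 = 0.001396
  k=9: C(11,9)·0.26^9·0.74^2 = 0.000164
  k=10: C(11,10)·0.26^10·0.74^1 = 0.000011
  k=11: C(11,11)·0.26^11·0.74^0 = 0.000000
Total = 0.001572

0.0016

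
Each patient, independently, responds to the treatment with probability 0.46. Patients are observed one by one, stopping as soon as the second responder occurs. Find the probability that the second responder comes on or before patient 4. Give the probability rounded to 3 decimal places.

0.625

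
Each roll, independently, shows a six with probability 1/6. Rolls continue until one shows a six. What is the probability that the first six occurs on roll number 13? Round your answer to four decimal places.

0.0187

Geometric (trials to first success), p = 0.166667.
P(Y = 13) = (1−p)^12 · p = 0.11216 · 0.166667 = 0.018693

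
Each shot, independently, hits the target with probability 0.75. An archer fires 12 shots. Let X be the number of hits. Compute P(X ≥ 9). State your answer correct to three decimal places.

0.649

X ~ Binomial(12, 0.75); P(X ≥ 9) = Σ C(12,k) p^k (1−p)^(12−k) over k:
  k=9: C(12,9)·0.75^9·0.25^3 = 0.25810
  k=10: C(12,10)·0.75^10·0.25^2 = 0.23229
  k=11: C(12,11)·0.75^11·0.25^1 = 0.12671
  k=12: C(12,12)·0.75^12·0.25^0 = 0.03168
Total = 0.64878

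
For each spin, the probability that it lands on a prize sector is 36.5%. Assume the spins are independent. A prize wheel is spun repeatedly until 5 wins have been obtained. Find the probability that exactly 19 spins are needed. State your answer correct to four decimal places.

Y = trial on which the fifth success occurs; negative binomial, r=5, p=0.365.
P(Y=19) = C(18,4) · p^5 · (1−p)^14
= 3060 · 0.0064783 · 0.0017331 = 0.034357

0.0344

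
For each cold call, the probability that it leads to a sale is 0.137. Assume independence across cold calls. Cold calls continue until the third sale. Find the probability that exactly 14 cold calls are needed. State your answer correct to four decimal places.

0.0397

Y = trial on which the third success occurs; negative binomial, r=3, p=0.137.
P(Y=14) = C(13,2) · p^3 · (1−p)^11
= 78 · 0.0025714 · 0.19775 = 0.039662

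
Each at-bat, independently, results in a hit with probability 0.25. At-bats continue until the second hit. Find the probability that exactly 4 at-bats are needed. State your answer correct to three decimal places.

0.105

Y = trial on which the second success occurs; negative binomial, r=2, p=0.25.
P(Y=4) = C(3,1) · p^2 · (1−p)^2
= 3 · 0.0625 · 0.5625 = 0.10547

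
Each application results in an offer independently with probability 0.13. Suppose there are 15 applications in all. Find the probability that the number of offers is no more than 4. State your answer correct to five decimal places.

X ~ Binomial(15, 0.13); P(X ≤ 4) = Σ C(15,k) p^k (1−p)^(15−k) over k:
  k=0: C(15,0)·0.13^0·0.87^15 = 0.1238194
  k=1: C(15,1)·0.13^1·0.87^14 = 0.2775263
  k=2: C(15,2)·0.13^2·0.87^13 = 0.2902861
  k=3: C(15,3)·0.13^3·0.87^12 = 0.1879631
  k=4: C(15,4)·0.13^4·0.87^11 = 0.0842593
Total = 0.9638542

0.96385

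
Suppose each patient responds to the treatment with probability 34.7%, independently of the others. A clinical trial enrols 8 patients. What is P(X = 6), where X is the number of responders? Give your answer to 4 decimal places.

0.0208

X ~ Binomial(n=8, p=0.347).
P(X=6) = C(8,6) · p^6 · (1−p)^2
= 28 · 0.0017457 · 0.42641 = 0.020843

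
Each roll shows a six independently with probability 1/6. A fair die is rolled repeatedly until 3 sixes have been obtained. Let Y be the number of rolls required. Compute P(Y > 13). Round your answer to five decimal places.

0.62808

Needing more than 13 rolls ⇔ fewer than 3 successes in the first 13. With X ~ Binomial(13, 0.166667), P(Y > 13) = P(X ≤ 2).
  k=0: C(13,0)·0.166667^0·0.833333^13 = 0.0934639
  k=1: C(13,1)·0.166667^1·0.833333^12 = 0.2430061
  k=2: C(13,2)·0.166667^2·0.833333^11 = 0.2916073
P(X ≤ 2) = 0.6280773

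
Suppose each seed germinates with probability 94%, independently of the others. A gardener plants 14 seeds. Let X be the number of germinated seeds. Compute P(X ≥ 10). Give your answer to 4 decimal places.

0.9990

X ~ Binomial(14, 0.94); P(X ≥ 10) = Σ C(14,k) p^k (1−p)^(14−k) over k:
  k=10: C(14,10)·0.94^10·0.06^4 = 0.006987
  k=11: C(14,11)·0.94^11·0.06^3 = 0.039807
  k=12: C(14,12)·0.94^12·0.06^2 = 0.155911
  k=13: C(14,13)·0.94^13·0.06^1 = 0.375787
  k=14: C(14,14)·0.94^14·0.06^0 = 0.420523
Total = 0.999016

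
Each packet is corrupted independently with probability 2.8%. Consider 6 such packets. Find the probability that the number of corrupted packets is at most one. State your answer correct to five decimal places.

X ~ Binomial(6, 0.028); P(X ≤ 1) = Σ C(6,k) p^k (1−p)^(6−k) over k:
  k=0: C(6,0)·0.028^0·0.972^6 = 0.8433301
  k=1: C(6,1)·0.028^1·0.972^5 = 0.1457608
Total = 0.9890908

0.98909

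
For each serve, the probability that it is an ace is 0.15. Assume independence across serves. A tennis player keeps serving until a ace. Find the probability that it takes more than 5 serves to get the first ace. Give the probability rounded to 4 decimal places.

0.4437

Y = number of serves to the first success; geometric, p = 0.15.
P(Y > 5) = P(first 5 all fail) = (1−p)^5 = 0.443705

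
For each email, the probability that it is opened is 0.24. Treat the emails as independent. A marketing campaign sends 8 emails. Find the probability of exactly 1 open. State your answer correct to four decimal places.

X ~ Binomial(n=8, p=0.24).
P(X=1) = C(8,1) · p^1 · (1−p)^7
= 8 · 0.24 · 0.14645 = 0.281188

0.2812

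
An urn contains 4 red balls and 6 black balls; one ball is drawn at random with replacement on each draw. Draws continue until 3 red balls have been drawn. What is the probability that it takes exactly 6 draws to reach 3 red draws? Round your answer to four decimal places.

0.1382

Y = trial on which the third success occurs; negative binomial, r=3, p=0.40.
P(Y=6) = C(5,2) · p^3 · (1−p)^3
= 10 · 0.064 · 0.216 = 0.138240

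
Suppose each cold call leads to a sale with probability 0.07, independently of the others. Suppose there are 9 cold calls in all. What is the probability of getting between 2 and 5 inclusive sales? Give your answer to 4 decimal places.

X ~ Binomial(9, 0.07); P(2 ≤ X ≤ 5) = Σ C(9,k) p^k (1−p)^(9−k) over k:
  k=2: C(9,2)·0.07^2·0.93^7 = 0.106140
  k=3: C(9,3)·0.07^3·0.93^6 = 0.018641
  k=4: C(9,4)·0.07^4·0.93^5 = 0.002105
  k=5: C(9,5)·0.07^5·0.93^4 = 0.000158
Total = 0.127044

0.1270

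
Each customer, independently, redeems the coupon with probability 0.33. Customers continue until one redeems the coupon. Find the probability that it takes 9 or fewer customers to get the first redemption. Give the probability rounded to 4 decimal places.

Y = number of customers to the first success; geometric, p = 0.33.
P(Y ≤ 9) = 1 − (1−p)^9 = 1 − 0.027207 = 0.972793

0.9728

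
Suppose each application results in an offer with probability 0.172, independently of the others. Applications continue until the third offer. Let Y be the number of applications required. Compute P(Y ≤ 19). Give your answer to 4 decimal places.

Finishing within 19 applications ⇔ at least 3 successes in the first 19. With X ~ Binomial(19, 0.172), P(Y ≤ 19) = 1 − P(X ≤ 2).
  k=0: C(19,0)·0.172^0·0.828^19 = 0.027706
  k=1: C(19,1)·0.172^1·0.828^18 = 0.109352
  k=2: C(19,2)·0.172^2·0.828^17 = 0.204441
1 − 0.341500 = 0.658500

0.6585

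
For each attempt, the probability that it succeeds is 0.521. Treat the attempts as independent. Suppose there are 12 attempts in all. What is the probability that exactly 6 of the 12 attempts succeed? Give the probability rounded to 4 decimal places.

X ~ Binomial(n=12, p=0.521).
P(X=6) = C(12,6) · p^6 · (1−p)^6
= 924 · 0.02 · 0.012079 = 0.223209

0.2232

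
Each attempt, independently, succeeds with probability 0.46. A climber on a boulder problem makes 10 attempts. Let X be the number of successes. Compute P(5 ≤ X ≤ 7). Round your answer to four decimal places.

X ~ Binomial(10, 0.46); P(5 ≤ X ≤ 7) = Σ C(10,k) p^k (1−p)^(10−k) over k:
  k=5: C(10,5)·0.46^5·0.54^5 = 0.238319
  k=6: C(10,6)·0.46^6·0.54^4 = 0.169177
  k=7: C(10,7)·0.46^7·0.54^3 = 0.082351
Total = 0.489847

0.4898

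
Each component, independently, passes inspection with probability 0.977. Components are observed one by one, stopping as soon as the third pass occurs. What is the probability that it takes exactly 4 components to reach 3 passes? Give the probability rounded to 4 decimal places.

0.0643

Y = trial on which the third success occurs; negative binomial, r=3, p=0.977.
P(Y=4) = C(3,2) · p^3 · (1−p)^1
= 3 · 0.93257 · 0.023 = 0.064348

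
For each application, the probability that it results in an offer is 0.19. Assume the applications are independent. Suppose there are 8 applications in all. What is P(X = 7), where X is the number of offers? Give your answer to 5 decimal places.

0.00006

X ~ Binomial(n=8, p=0.19).
P(X=7) = C(8,7) · p^7 · (1−p)^1
= 8 · 8.9387e-06 · 0.81 = 0.0000579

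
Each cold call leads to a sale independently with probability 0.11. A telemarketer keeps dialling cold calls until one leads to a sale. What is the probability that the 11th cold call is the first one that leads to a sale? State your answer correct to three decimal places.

0.034

Geometric (trials to first success), p = 0.11.
P(Y = 11) = (1−p)^10 · p = 0.31182 · 0.11 = 0.03430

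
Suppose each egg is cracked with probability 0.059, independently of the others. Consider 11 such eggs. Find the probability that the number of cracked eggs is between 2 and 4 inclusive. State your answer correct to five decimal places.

X ~ Binomial(11, 0.059); P(2 ≤ X ≤ 4) = Σ C(11,k) p^k (1−p)^(11−k) over k:
  k=2: C(11,2)·0.059^2·0.941^9 = 0.1107575
  k=3: C(11,3)·0.059^3·0.941^8 = 0.0208332
  k=4: C(11,4)·0.059^4·0.941^7 = 0.0026125
Total = 0.1342033

0.13420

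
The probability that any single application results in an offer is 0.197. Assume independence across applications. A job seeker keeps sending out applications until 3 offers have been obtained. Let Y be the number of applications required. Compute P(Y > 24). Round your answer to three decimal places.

0.121

Needing more than 24 applications ⇔ fewer than 3 successes in the first 24. With X ~ Binomial(24, 0.197), P(Y > 24) = P(X ≤ 2).
  k=0: C(24,0)·0.197^0·0.803^24 = 0.00517
  k=1: C(24,1)·0.197^1·0.803^23 = 0.03042
  k=2: C(24,2)·0.197^2·0.803^22 = 0.08582
P(X ≤ 2) = 0.12140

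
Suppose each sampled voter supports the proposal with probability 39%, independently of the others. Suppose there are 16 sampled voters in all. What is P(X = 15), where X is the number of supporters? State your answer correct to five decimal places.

0.00001

X ~ Binomial(n=16, p=0.39).
P(X=15) = C(16,15) · p^15 · (1−p)^1
= 16 · 7.3446e-07 · 0.61 = 0.0000072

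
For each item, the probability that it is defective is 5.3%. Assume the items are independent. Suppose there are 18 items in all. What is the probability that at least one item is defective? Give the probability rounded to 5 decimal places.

0.62477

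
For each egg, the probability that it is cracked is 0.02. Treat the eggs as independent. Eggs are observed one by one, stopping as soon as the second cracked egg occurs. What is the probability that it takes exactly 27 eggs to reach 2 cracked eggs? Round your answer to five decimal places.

0.00628

Y = trial on which the second success occurs; negative binomial, r=2, p=0.02.
P(Y=27) = C(26,1) · p^2 · (1−p)^25
= 26 · 0.0004 · 0.60346 = 0.0062760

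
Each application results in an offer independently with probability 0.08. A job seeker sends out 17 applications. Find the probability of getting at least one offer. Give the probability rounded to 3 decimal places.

0.758

P(at least one) = 1 − P(none) = 1 − (1 − 0.08)^17
= 1 − 0.24232 = 0.75768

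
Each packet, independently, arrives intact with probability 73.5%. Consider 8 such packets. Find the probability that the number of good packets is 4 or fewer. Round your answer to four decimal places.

X ~ Binomial(8, 0.735); P(X ≤ 4) = Σ C(8,k) p^k (1−p)^(8−k) over k:
  k=0: C(8,0)·0.735^0·0.265^8 = 0.000024
  k=1: C(8,1)·0.735^1·0.265^7 = 0.000540
  k=2: C(8,2)·0.735^2·0.265^6 = 0.005239
  k=3: C(8,3)·0.735^3·0.265^5 = 0.029059
  k=4: C(8,4)·0.735^4·0.265^4 = 0.100747
Total = 0.135608

0.1356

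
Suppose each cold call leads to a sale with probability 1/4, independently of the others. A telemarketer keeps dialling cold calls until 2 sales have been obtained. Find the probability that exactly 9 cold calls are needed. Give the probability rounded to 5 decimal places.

Y = trial on which the second success occurs; negative binomial, r=2, p=0.25.
P(Y=9) = C(8,1) · p^2 · (1−p)^7
= 8 · 0.0625 · 0.13348 = 0.0667419

0.06674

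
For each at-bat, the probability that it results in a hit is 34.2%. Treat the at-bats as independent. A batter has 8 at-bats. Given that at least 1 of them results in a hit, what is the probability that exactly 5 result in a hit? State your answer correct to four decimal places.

X ~ Binomial(8, 0.342). Want P(X=5 | X≥1) = P(X=5) / P(X≥1).
P(X=5) = C(8,5)·0.342^5·0.658^3 = 0.074644
P(X≥1) = 1 − 0.035140 = 0.964860
Ratio = 0.074644 / 0.964860 = 0.077363

0.0774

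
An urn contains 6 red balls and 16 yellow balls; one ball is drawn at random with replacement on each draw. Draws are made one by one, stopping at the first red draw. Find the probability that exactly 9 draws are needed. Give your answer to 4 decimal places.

0.0213

Geometric (trials to first success), p = 0.272727.
P(Y = 9) = (1−p)^8 · p = 0.078267 · 0.272727 = 0.021346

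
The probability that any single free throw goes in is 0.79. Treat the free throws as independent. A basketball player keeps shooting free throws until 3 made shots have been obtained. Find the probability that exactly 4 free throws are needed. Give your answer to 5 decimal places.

0.31061

Y = trial on which the third success occurs; negative binomial, r=3, p=0.79.
P(Y=4) = C(3,2) · p^3 · (1−p)^1
= 3 · 0.49304 · 0.21 = 0.3106146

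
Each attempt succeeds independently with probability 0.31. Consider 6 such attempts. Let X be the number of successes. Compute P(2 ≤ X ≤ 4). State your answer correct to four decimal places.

0.5884

X ~ Binomial(6, 0.31); P(2 ≤ X ≤ 4) = Σ C(6,k) p^k (1−p)^(6−k) over k:
  k=2: C(6,2)·0.31^2·0.69^4 = 0.326747
  k=3: C(6,3)·0.31^3·0.69^3 = 0.195732
  k=4: C(6,4)·0.31^4·0.69^2 = 0.065953
Total = 0.588432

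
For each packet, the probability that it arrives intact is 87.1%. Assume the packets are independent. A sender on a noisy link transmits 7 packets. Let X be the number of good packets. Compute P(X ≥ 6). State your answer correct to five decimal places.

X ~ Binomial(7, 0.871); P(X ≥ 6) = Σ C(7,k) p^k (1−p)^(7−k) over k:
  k=6: C(7,6)·0.871^6·0.129^1 = 0.3942727
  k=7: C(7,7)·0.871^7·0.129^0 = 0.3803007
Total = 0.7745733

0.77457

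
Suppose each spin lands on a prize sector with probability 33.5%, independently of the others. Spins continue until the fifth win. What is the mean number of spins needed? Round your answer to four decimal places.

Y = total spins until the fifth success; negative binomial with r=5, p=0.335.
E[Y] = r / p = 5 / 0.335 = 14.925373

14.9254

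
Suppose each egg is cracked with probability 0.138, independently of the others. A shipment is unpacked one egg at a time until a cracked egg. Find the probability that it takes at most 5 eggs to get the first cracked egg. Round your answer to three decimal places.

0.524

Y = number of eggs to the first success; geometric, p = 0.138.
P(Y ≤ 5) = 1 − (1−p)^5 = 1 − 0.47592 = 0.52408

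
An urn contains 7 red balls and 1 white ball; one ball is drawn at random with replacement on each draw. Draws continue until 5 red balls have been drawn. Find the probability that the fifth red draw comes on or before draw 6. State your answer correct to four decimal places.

0.8335

Finishing within 6 draws ⇔ at least 5 successes in the first 6. With X ~ Binomial(6, 0.875), P(Y ≤ 6) = 1 − P(X ≤ 4).
  k=0: C(6,0)·0.875^0·0.125^6 = 0.000004
  k=1: C(6,1)·0.875^1·0.125^5 = 0.000160
  k=2: C(6,2)·0.875^2·0.125^4 = 0.002804
  k=3: C(6,3)·0.875^3·0.125^3 = 0.026169
  k=4: C(6,4)·0.875^4·0.125^2 = 0.137386
1 − 0.166523 = 0.833477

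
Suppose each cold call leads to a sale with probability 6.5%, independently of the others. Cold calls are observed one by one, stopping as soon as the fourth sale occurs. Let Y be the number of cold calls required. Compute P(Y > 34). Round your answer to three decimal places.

0.823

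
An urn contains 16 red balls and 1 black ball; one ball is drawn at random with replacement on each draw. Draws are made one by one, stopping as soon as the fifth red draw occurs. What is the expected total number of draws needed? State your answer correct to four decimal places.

5.3125

Y = total draws until the fifth success; negative binomial with r=5, p=0.941176.
E[Y] = r / p = 5 / 0.941176 = 5.312500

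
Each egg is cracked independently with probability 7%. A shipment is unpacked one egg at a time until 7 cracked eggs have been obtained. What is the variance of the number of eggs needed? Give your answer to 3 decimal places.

1328.571

Y = total eggs until the seventh success; negative binomial with r=7, p=0.07.
Var(Y) = r(1−p)/p² = 7·0.93 / 0.07² = 1328.57143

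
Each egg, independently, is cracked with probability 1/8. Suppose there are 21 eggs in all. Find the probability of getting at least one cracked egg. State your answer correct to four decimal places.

P(at least one) = 1 − P(none) = 1 − (1 − 0.125)^21
= 1 − 0.060558 = 0.939442

0.9394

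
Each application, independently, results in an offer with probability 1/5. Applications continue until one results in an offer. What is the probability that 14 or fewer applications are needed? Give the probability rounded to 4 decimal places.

Y = number of applications to the first success; geometric, p = 0.20.
P(Y ≤ 14) = 1 − (1−p)^14 = 1 − 0.043980 = 0.956020

0.9560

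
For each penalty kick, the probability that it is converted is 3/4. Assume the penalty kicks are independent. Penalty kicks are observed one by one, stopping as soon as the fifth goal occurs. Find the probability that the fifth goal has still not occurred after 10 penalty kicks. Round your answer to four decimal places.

Needing more than 10 penalty kicks ⇔ fewer than 5 successes in the first 10. With X ~ Binomial(10, 0.75), P(Y > 10) = P(X ≤ 4).
  k=0: C(10,0)·0.75^0·0.25^10 = 0.000001
  k=1: C(10,1)·0.75^1·0.25^9 = 0.000029
  k=2: C(10,2)·0.75^2·0.25^8 = 0.000386
  k=3: C(10,3)·0.75^3·0.25^7 = 0.003090
  k=4: C(10,4)·0.75^4·0.25^6 = 0.016222
P(X ≤ 4) = 0.019728

0.0197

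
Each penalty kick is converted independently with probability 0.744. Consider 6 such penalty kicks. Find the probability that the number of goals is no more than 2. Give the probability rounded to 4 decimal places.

0.0409

X ~ Binomial(6, 0.744); P(X ≤ 2) = Σ C(6,k) p^k (1−p)^(6−k) over k:
  k=0: C(6,0)·0.744^0·0.256^6 = 0.000281
  k=1: C(6,1)·0.744^1·0.256^5 = 0.004908
  k=2: C(6,2)·0.744^2·0.256^4 = 0.035661
Total = 0.040851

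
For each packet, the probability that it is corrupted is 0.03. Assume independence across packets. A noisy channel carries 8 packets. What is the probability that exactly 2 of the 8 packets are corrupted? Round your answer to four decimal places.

0.0210

X ~ Binomial(n=8, p=0.03).
P(X=2) = C(8,2) · p^2 · (1−p)^6
= 28 · 0.0009 · 0.83297 = 0.020991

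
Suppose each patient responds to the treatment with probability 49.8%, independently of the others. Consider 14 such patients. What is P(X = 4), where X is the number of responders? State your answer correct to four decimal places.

0.0626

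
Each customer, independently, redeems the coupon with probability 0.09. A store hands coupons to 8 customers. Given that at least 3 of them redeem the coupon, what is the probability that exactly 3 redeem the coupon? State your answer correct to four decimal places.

0.8819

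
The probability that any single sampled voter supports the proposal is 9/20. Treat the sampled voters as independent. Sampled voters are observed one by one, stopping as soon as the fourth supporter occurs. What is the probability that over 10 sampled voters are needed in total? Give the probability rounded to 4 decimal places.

0.2660

Needing more than 10 sampled voters ⇔ fewer than 4 successes in the first 10. With X ~ Binomial(10, 0.45), P(Y > 10) = P(X ≤ 3).
  k=0: C(10,0)·0.45^0·0.55^10 = 0.002533
  k=1: C(10,1)·0.45^1·0.55^9 = 0.020724
  k=2: C(10,2)·0.45^2·0.55^8 = 0.076303
  k=3: C(10,3)·0.45^3·0.55^7 = 0.166478
P(X ≤ 3) = 0.266038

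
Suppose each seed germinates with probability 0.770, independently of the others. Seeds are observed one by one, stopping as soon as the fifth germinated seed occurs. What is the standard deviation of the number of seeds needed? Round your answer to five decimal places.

1.39270

Y = total seeds until the fifth success; negative binomial with r=5, p=0.77.
SD(Y) = √[r(1−p)/p²] = √(1.9396188) = 1.3927020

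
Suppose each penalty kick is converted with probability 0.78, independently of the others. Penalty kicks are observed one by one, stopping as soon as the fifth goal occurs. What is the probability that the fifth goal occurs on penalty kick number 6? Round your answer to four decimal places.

0.3176

Y = trial on which the fifth success occurs; negative binomial, r=5, p=0.78.
P(Y=6) = C(5,4) · p^5 · (1−p)^1
= 5 · 0.28872 · 0.22 = 0.317589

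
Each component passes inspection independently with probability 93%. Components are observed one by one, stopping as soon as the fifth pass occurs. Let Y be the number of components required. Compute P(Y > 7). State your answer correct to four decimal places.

0.0097

Needing more than 7 components ⇔ fewer than 5 successes in the first 7. With X ~ Binomial(7, 0.93), P(Y > 7) = P(X ≤ 4).
  k=0: C(7,0)·0.93^0·0.07^7 = 0.000000
  k=1: C(7,1)·0.93^1·0.07^6 = 0.000001
  k=2: C(7,2)·0.93^2·0.07^5 = 0.000031
  k=3: C(7,3)·0.93^3·0.07^4 = 0.000676
  k=4: C(7,4)·0.93^4·0.07^3 = 0.008980
P(X ≤ 4) = 0.009688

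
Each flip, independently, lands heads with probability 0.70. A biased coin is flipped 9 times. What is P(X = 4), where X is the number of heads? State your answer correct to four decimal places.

0.0735

X ~ Binomial(n=9, p=0.70).
P(X=4) = C(9,4) · p^4 · (1−p)^5
= 126 · 0.2401 · 0.00243 = 0.073514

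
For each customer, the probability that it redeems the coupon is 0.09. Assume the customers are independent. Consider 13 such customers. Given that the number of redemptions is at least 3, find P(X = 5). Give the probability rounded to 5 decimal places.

X ~ Binomial(13, 0.09). Want P(X=5 | X≥3) = P(X=5) / P(X≥3).
P(X=5) = C(13,5)·0.09^5·0.91^8 = 0.0035737
P(X≥3) = 1 − 0.2934527 − 0.3772963 − 0.2238901 = 0.1053609
Ratio = 0.0035737 / 0.1053609 = 0.0339190

0.03392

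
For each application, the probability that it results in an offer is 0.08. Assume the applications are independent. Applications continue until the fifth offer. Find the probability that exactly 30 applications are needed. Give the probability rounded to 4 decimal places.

0.0097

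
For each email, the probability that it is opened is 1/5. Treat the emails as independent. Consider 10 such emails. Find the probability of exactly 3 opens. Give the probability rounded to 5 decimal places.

X ~ Binomial(n=10, p=0.20).
P(X=3) = C(10,3) · p^3 · (1−p)^7
= 120 · 0.008 · 0.20972 = 0.2013266

0.20133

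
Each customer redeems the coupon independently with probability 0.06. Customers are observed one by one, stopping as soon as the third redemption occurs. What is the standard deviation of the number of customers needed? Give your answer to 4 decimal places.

27.9881

Y = total customers until the third success; negative binomial with r=3, p=0.06.
SD(Y) = √[r(1−p)/p²] = √(783.333333) = 27.988093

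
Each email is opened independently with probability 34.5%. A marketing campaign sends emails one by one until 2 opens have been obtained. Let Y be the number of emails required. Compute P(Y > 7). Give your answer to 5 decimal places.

Needing more than 7 emails ⇔ fewer than 2 successes in the first 7. With X ~ Binomial(7, 0.345), P(Y > 7) = P(X ≤ 1).
  k=0: C(7,0)·0.345^0·0.655^7 = 0.0517236
  k=1: C(7,1)·0.345^1·0.655^6 = 0.1907063
P(X ≤ 1) = 0.2424299

0.24243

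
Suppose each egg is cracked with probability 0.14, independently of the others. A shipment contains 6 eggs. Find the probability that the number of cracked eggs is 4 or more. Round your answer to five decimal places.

X ~ Binomial(6, 0.14); P(X ≥ 4) = Σ C(6,k) p^k (1−p)^(6−k) over k:
  k=4: C(6,4)·0.14^4·0.86^2 = 0.0042619
  k=5: C(6,5)·0.14^5·0.86^1 = 0.0002775
  k=6: C(6,6)·0.14^6·0.86^0 = 0.0000075
Total = 0.0045469

0.00455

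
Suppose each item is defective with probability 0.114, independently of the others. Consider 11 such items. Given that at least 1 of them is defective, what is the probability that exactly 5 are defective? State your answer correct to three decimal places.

0.006

X ~ Binomial(11, 0.114). Want P(X=5 | X≥1) = P(X=5) / P(X≥1).
P(X=5) = C(11,5)·0.114^5·0.886^6 = 0.00430
P(X≥1) = 1 − 0.26410 = 0.73590
Ratio = 0.00430 / 0.73590 = 0.00585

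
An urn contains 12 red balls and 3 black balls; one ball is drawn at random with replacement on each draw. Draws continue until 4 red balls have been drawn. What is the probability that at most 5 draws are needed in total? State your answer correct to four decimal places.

Finishing within 5 draws ⇔ at least 4 successes in the first 5. With X ~ Binomial(5, 0.80), P(Y ≤ 5) = 1 − P(X ≤ 3).
  k=0: C(5,0)·0.80^0·0.20^5 = 0.000320
  k=1: C(5,1)·0.80^1·0.20^4 = 0.006400
  k=2: C(5,2)·0.80^2·0.20^3 = 0.051200
  k=3: C(5,3)·0.80^3·0.20^2 = 0.204800
1 − 0.262720 = 0.737280

0.7373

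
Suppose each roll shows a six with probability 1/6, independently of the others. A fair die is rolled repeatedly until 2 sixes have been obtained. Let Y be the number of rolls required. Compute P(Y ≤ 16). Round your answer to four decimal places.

Finishing within 16 rolls ⇔ at least 2 successes in the first 16. With X ~ Binomial(16, 0.166667), P(Y ≤ 16) = 1 − P(X ≤ 1).
  k=0: C(16,0)·0.166667^0·0.833333^16 = 0.054088
  k=1: C(16,1)·0.166667^1·0.833333^15 = 0.173081
1 − 0.227169 = 0.772831

0.7728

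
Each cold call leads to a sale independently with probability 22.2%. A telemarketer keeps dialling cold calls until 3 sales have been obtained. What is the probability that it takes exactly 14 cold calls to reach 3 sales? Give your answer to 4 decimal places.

0.0539

Y = trial on which the third success occurs; negative binomial, r=3, p=0.222.
P(Y=14) = C(13,2) · p^3 · (1−p)^11
= 78 · 0.010941 · 0.063209 = 0.053942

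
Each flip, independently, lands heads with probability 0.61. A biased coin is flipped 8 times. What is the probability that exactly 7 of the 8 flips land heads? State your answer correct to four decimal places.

0.0981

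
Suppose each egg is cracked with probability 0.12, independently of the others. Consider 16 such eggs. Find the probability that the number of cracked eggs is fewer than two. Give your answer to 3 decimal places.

X ~ Binomial(16, 0.12); P(X ≤ 1) = Σ C(16,k) p^k (1−p)^(16−k) over k:
  k=0: C(16,0)·0.12^0·0.88^16 = 0.12934
  k=1: C(16,1)·0.12^1·0.88^15 = 0.28219
Total = 0.41153

0.412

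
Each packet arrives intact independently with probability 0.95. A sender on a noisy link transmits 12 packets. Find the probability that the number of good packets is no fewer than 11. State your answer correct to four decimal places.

0.8816

X ~ Binomial(12, 0.95); P(X ≥ 11) = Σ C(12,k) p^k (1−p)^(12−k) over k:
  k=11: C(12,11)·0.95^11·0.05^1 = 0.341280
  k=12: C(12,12)·0.95^12·0.05^0 = 0.540360
Total = 0.881640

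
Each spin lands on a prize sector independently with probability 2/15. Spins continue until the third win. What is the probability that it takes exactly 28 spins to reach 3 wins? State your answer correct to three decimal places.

0.023

Y = trial on which the third success occurs; negative binomial, r=3, p=0.133333.
P(Y=28) = C(27,2) · p^3 · (1−p)^25
= 351 · 0.0023704 · 0.027945 = 0.02325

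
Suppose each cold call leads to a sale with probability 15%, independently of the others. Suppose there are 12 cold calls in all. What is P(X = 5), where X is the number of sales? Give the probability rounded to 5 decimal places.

0.01928

X ~ Binomial(n=12, p=0.15).
P(X=5) = C(12,5) · p^5 · (1−p)^7
= 792 · 7.5937e-05 · 0.32058 = 0.0192803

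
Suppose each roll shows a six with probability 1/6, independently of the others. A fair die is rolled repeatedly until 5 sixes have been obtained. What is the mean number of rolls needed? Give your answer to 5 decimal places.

30.00000

Y = total rolls until the fifth success; negative binomial with r=5, p=0.166667.
E[Y] = r / p = 5 / 0.166667 = 30.0000000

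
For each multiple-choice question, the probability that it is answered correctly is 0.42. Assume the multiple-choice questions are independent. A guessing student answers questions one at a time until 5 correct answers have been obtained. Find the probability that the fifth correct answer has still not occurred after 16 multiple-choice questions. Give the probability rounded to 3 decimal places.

0.129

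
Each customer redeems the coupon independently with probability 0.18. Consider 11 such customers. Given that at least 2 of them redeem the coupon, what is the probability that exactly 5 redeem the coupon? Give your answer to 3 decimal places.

X ~ Binomial(11, 0.18). Want P(X=5 | X≥2) = P(X=5) / P(X≥2).
P(X=5) = C(11,5)·0.18^5·0.82^6 = 0.02654
P(X≥2) = 1 − 0.11271 − 0.27215 = 0.61515
Ratio = 0.02654 / 0.61515 = 0.04314

0.043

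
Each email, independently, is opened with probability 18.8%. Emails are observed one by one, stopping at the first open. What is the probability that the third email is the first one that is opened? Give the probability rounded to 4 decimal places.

0.1240

Geometric (trials to first success), p = 0.188.
P(Y = 3) = (1−p)^2 · p = 0.65934 · 0.188 = 0.123957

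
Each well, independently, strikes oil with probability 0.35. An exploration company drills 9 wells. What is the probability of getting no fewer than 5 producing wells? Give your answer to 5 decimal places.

0.17172

X ~ Binomial(9, 0.35); P(X ≥ 5) = Σ C(9,k) p^k (1−p)^(9−k) over k:
  k=5: C(9,5)·0.35^5·0.65^4 = 0.1181311
  k=6: C(9,6)·0.35^6·0.65^3 = 0.0424060
  k=7: C(9,7)·0.35^7·0.65^2 = 0.0097860
  k=8: C(9,8)·0.35^8·0.65^1 = 0.0013173
  k=9: C(9,9)·0.35^9·0.65^0 = 0.0000788
Total = 0.1717193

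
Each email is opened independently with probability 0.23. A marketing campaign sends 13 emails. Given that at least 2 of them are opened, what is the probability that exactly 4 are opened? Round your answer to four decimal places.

X ~ Binomial(13, 0.23). Want P(X=4 | X≥2) = P(X=4) / P(X≥2).
P(X=4) = C(13,4)·0.23^4·0.77^9 = 0.190386
P(X≥2) = 1 − 0.033449 − 0.129885 = 0.836666
Ratio = 0.190386 / 0.836666 = 0.227553

0.2276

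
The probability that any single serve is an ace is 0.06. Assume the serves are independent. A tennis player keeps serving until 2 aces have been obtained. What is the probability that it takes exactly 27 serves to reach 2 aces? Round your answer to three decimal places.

0.020

Y = trial on which the second success occurs; negative binomial, r=2, p=0.06.
P(Y=27) = C(26,1) · p^2 · (1−p)^25
= 26 · 0.0036 · 0.21291 = 0.01993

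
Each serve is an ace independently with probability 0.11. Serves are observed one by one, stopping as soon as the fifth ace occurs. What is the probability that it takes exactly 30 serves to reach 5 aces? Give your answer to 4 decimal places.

0.0208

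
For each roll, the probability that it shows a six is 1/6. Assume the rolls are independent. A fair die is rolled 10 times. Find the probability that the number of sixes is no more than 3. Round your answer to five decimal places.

0.93027

X ~ Binomial(10, 0.166667); P(X ≤ 3) = Σ C(10,k) p^k (1−p)^(10−k) over k:
  k=0: C(10,0)·0.166667^0·0.833333^10 = 0.1615056
  k=1: C(10,1)·0.166667^1·0.833333^9 = 0.3230112
  k=2: C(10,2)·0.166667^2·0.833333^8 = 0.2907100
  k=3: C(10,3)·0.166667^3·0.833333^7 = 0.1550454
Total = 0.9302722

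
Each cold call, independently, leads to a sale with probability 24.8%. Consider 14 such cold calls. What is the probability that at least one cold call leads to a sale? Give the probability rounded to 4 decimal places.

0.9815

P(at least one) = 1 − P(none) = 1 − (1 − 0.248)^14
= 1 − 0.018495 = 0.981505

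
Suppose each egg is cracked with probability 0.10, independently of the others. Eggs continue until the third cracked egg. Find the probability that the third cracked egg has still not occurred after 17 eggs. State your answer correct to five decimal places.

0.76180

Needing more than 17 eggs ⇔ fewer than 3 successes in the first 17. With X ~ Binomial(17, 0.10), P(Y > 17) = P(X ≤ 2).
  k=0: C(17,0)·0.10^0·0.90^17 = 0.1667718
  k=1: C(17,1)·0.10^1·0.90^16 = 0.3150134
  k=2: C(17,2)·0.10^2·0.90^15 = 0.2800119
P(X ≤ 2) = 0.7617972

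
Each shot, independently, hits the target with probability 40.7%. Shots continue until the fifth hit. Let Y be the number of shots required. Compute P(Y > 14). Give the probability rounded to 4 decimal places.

0.2615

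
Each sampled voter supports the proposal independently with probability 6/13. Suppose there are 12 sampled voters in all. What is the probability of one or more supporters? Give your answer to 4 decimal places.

P(at least one) = 1 − P(none) = 1 − (1 − 0.461538)^12
= 1 − 0.000594 = 0.999406

0.9994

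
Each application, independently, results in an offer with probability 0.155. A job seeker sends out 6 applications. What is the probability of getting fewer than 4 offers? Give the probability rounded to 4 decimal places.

X ~ Binomial(6, 0.155); P(X ≤ 3) = Σ C(6,k) p^k (1−p)^(6−k) over k:
  k=0: C(6,0)·0.155^0·0.845^6 = 0.364033
  k=1: C(6,1)·0.155^1·0.845^5 = 0.400651
  k=2: C(6,2)·0.155^2·0.845^4 = 0.183731
  k=3: C(6,3)·0.155^3·0.845^3 = 0.044936
Total = 0.993351

0.9934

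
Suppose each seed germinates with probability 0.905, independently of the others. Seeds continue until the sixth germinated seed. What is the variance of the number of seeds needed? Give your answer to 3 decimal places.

0.696

Y = total seeds until the sixth success; negative binomial with r=6, p=0.905.
Var(Y) = r(1−p)/p² = 6·0.095 / 0.905² = 0.69595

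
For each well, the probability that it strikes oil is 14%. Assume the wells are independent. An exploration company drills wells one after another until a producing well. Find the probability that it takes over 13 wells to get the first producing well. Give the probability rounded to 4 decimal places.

0.1408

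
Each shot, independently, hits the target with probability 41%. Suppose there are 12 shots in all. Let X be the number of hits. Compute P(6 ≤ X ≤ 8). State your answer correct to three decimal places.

X ~ Binomial(12, 0.41); P(6 ≤ X ≤ 8) = Σ C(12,k) p^k (1−p)^(12−k) over k:
  k=6: C(12,6)·0.41^6·0.59^6 = 0.18513
  k=7: C(12,7)·0.41^7·0.59^5 = 0.11027
  k=8: C(12,8)·0.41^8·0.59^4 = 0.04789
Total = 0.34330

0.343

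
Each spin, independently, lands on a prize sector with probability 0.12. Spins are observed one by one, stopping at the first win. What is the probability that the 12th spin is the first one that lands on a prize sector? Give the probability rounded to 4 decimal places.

0.0294

Geometric (trials to first success), p = 0.12.
P(Y = 12) = (1−p)^11 · p = 0.24508 · 0.12 = 0.029410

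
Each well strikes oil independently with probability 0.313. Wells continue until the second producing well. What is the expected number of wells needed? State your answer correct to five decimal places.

6.38978

Y = total wells until the second success; negative binomial with r=2, p=0.313.
E[Y] = r / p = 2 / 0.313 = 6.3897764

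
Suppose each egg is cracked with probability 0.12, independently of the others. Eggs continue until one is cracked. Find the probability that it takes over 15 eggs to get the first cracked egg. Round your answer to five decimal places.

0.14697

Y = number of eggs to the first success; geometric, p = 0.12.
P(Y > 15) = P(first 15 all fail) = (1−p)^15 = 0.1469739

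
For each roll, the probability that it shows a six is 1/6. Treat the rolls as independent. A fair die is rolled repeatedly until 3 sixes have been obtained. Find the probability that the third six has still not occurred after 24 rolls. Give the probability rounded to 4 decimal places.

Needing more than 24 rolls ⇔ fewer than 3 successes in the first 24. With X ~ Binomial(24, 0.166667), P(Y > 24) = P(X ≤ 2).
  k=0: C(24,0)·0.166667^0·0.833333^24 = 0.012579
  k=1: C(24,1)·0.166667^1·0.833333^23 = 0.060380
  k=2: C(24,2)·0.166667^2·0.833333^22 = 0.138873
P(X ≤ 2) = 0.211832

0.2118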